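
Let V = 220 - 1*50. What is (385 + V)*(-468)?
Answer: -259740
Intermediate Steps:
V = 170 (V = 220 - 50 = 170)
(385 + V)*(-468) = (385 + 170)*(-468) = 555*(-468) = -259740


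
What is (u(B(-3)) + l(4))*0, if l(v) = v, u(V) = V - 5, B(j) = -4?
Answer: 0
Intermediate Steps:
u(V) = -5 + V
(u(B(-3)) + l(4))*0 = ((-5 - 4) + 4)*0 = (-9 + 4)*0 = -5*0 = 0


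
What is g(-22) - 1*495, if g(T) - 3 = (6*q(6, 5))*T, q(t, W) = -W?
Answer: 168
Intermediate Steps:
g(T) = 3 - 30*T (g(T) = 3 + (6*(-1*5))*T = 3 + (6*(-5))*T = 3 - 30*T)
g(-22) - 1*495 = (3 - 30*(-22)) - 1*495 = (3 + 660) - 495 = 663 - 495 = 168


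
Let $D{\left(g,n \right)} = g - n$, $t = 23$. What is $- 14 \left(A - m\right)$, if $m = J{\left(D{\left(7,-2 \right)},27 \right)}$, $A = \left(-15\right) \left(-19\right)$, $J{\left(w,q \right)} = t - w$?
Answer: $-3794$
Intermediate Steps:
$J{\left(w,q \right)} = 23 - w$
$A = 285$
$m = 14$ ($m = 23 - \left(7 - -2\right) = 23 - \left(7 + 2\right) = 23 - 9 = 14$)
$- 14 \left(A - m\right) = - 14 \left(285 - 14\right) = \left(-14\right) 271 = -3794$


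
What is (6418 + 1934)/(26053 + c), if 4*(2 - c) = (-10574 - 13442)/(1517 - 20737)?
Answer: 20065680/62596387 ≈ 0.32056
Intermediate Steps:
c = 8109/4805 (c = 2 - (-10574 - 13442)/(4*(1517 - 20737)) = 2 - (-6004)/(-19220) = 2 - (-6004)*(-1)/19220 = 2 - ¼*6004/4805 = 2 - 1501/4805 = 8109/4805 ≈ 1.6876)
(6418 + 1934)/(26053 + c) = (6418 + 1934)/(26053 + 8109/4805) = 8352/(125192774/4805) = 8352*(4805/125192774) = 20065680/62596387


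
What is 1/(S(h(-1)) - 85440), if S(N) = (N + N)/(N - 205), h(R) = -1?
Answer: -103/8800319 ≈ -1.1704e-5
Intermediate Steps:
S(N) = 2*N/(-205 + N) (S(N) = (2*N)/(-205 + N) = 2*N/(-205 + N))
1/(S(h(-1)) - 85440) = 1/(2*(-1)/(-205 - 1) - 85440) = 1/(2*(-1)/(-206) - 85440) = 1/(2*(-1)*(-1/206) - 85440) = 1/(1/103 - 85440) = 1/(-8800319/103) = -103/8800319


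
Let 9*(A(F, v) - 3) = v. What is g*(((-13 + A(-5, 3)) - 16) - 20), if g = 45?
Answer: -2055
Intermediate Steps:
A(F, v) = 3 + v/9
g*(((-13 + A(-5, 3)) - 16) - 20) = 45*(((-13 + (3 + (⅑)*3)) - 16) - 20) = 45*(((-13 + (3 + ⅓)) - 16) - 20) = 45*(((-13 + 10/3) - 16) - 20) = 45*((-29/3 - 16) - 20) = 45*(-77/3 - 20) = 45*(-137/3) = -2055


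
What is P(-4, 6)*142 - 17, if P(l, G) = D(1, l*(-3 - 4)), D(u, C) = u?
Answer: 125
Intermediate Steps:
P(l, G) = 1
P(-4, 6)*142 - 17 = 1*142 - 17 = 142 - 17 = 125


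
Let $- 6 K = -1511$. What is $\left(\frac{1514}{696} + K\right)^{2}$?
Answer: $\frac{868186225}{13456} \approx 64520.0$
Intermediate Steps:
$K = \frac{1511}{6}$ ($K = \left(- \frac{1}{6}\right) \left(-1511\right) = \frac{1511}{6} \approx 251.83$)
$\left(\frac{1514}{696} + K\right)^{2} = \left(\frac{1514}{696} + \frac{1511}{6}\right)^{2} = \left(1514 \cdot \frac{1}{696} + \frac{1511}{6}\right)^{2} = \left(\frac{757}{348} + \frac{1511}{6}\right)^{2} = \left(\frac{29465}{116}\right)^{2} = \frac{868186225}{13456}$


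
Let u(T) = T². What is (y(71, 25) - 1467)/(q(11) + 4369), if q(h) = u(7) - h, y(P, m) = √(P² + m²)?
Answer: -489/1469 + √5666/4407 ≈ -0.31580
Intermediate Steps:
q(h) = 49 - h (q(h) = 7² - h = 49 - h)
(y(71, 25) - 1467)/(q(11) + 4369) = (√(71² + 25²) - 1467)/((49 - 1*11) + 4369) = (√(5041 + 625) - 1467)/((49 - 11) + 4369) = (√5666 - 1467)/(38 + 4369) = (-1467 + √5666)/4407 = (-1467 + √5666)*(1/4407) = -489/1469 + √5666/4407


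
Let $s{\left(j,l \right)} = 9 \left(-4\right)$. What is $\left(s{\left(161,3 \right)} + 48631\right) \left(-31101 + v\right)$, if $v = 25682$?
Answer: $-263336305$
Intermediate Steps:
$s{\left(j,l \right)} = -36$
$\left(s{\left(161,3 \right)} + 48631\right) \left(-31101 + v\right) = \left(-36 + 48631\right) \left(-31101 + 25682\right) = 48595 \left(-5419\right) = -263336305$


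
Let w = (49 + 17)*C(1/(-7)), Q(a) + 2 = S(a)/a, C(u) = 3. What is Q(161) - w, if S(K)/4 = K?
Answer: -196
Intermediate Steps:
S(K) = 4*K
Q(a) = 2 (Q(a) = -2 + (4*a)/a = -2 + 4 = 2)
w = 198 (w = (49 + 17)*3 = 66*3 = 198)
Q(161) - w = 2 - 1*198 = 2 - 198 = -196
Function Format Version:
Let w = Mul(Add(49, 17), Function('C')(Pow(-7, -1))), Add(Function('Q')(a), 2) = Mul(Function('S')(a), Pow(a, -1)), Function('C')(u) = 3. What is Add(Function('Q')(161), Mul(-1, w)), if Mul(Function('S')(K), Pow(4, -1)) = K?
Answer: -196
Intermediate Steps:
Function('S')(K) = Mul(4, K)
Function('Q')(a) = 2 (Function('Q')(a) = Add(-2, Mul(Mul(4, a), Pow(a, -1))) = Add(-2, 4) = 2)
w = 198 (w = Mul(Add(49, 17), 3) = Mul(66, 3) = 198)
Add(Function('Q')(161), Mul(-1, w)) = Add(2, Mul(-1, 198)) = Add(2, -198) = -196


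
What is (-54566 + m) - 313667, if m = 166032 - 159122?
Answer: -361323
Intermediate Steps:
m = 6910
(-54566 + m) - 313667 = (-54566 + 6910) - 313667 = -47656 - 313667 = -361323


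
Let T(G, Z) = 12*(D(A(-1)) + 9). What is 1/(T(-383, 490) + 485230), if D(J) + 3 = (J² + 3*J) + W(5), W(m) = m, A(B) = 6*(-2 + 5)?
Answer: 1/489898 ≈ 2.0412e-6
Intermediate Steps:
A(B) = 18 (A(B) = 6*3 = 18)
D(J) = 2 + J² + 3*J (D(J) = -3 + ((J² + 3*J) + 5) = -3 + (5 + J² + 3*J) = 2 + J² + 3*J)
T(G, Z) = 4668 (T(G, Z) = 12*((2 + 18² + 3*18) + 9) = 12*((2 + 324 + 54) + 9) = 12*(380 + 9) = 12*389 = 4668)
1/(T(-383, 490) + 485230) = 1/(4668 + 485230) = 1/489898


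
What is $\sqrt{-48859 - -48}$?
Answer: $i \sqrt{48811} \approx 220.93 i$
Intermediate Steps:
$\sqrt{-48859 - -48} = \sqrt{-48859 + 48} = \sqrt{-48811} = i \sqrt{48811}$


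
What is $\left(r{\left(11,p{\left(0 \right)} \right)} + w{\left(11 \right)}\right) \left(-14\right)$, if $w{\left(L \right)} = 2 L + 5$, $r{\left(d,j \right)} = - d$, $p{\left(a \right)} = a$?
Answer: $-224$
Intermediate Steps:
$w{\left(L \right)} = 5 + 2 L$
$\left(r{\left(11,p{\left(0 \right)} \right)} + w{\left(11 \right)}\right) \left(-14\right) = \left(\left(-1\right) 11 + \left(5 + 2 \cdot 11\right)\right) \left(-14\right) = \left(-11 + \left(5 + 22\right)\right) \left(-14\right) = \left(-11 + 27\right) \left(-14\right) = 16 \left(-14\right) = -224$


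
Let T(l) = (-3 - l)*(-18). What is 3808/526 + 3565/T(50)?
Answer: 2754011/250902 ≈ 10.976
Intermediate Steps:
T(l) = 54 + 18*l
3808/526 + 3565/T(50) = 3808/526 + 3565/(54 + 18*50) = 3808*(1/526) + 3565/(54 + 900) = 1904/263 + 3565/954 = 2754011/250902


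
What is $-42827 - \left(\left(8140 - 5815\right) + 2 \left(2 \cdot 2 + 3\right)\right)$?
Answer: $-45166$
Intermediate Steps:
$-42827 - \left(\left(8140 - 5815\right) + 2 \left(2 \cdot 2 + 3\right)\right) = -42827 - \left(2325 + 2 \left(4 + 3\right)\right) = -42827 - \left(2325 + 2 \cdot 7\right) = -42827 - \left(2325 + 14\right) = -42827 - 2339 = -45166$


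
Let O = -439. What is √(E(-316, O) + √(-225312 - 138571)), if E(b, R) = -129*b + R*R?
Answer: √(233485 + I*√363883) ≈ 483.2 + 0.6242*I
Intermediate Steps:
E(b, R) = R² - 129*b (E(b, R) = -129*b + R² = R² - 129*b)
√(E(-316, O) + √(-225312 - 138571)) = √(((-439)² - 129*(-316)) + √(-225312 - 138571)) = √((192721 + 40764) + √(-363883)) = √(233485 + I*√363883)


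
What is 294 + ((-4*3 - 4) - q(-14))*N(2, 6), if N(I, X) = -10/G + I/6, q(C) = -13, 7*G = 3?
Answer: 363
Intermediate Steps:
G = 3/7 (G = (⅐)*3 = 3/7 ≈ 0.42857)
N(I, X) = -70/3 + I/6 (N(I, X) = -10/3/7 + I/6 = -10*7/3 + I*(⅙) = -70/3 + I/6)
294 + ((-4*3 - 4) - q(-14))*N(2, 6) = 294 + ((-4*3 - 4) - 1*(-13))*(-70/3 + (⅙)*2) = 294 + ((-12 - 4) + 13)*(-70/3 + ⅓) = 294 + (-16 + 13)*(-23) = 294 - 3*(-23) = 294 + 69 = 363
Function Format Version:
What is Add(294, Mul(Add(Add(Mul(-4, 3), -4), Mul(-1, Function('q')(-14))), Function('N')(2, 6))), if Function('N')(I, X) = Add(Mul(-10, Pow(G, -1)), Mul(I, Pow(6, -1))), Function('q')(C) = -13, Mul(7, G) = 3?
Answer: 363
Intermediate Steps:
G = Rational(3, 7) (G = Mul(Rational(1, 7), 3) = Rational(3, 7) ≈ 0.42857)
Function('N')(I, X) = Add(Rational(-70, 3), Mul(Rational(1, 6), I)) (Function('N')(I, X) = Add(Mul(-10, Pow(Rational(3, 7), -1)), Mul(I, Pow(6, -1))) = Add(Mul(-10, Rational(7, 3)), Mul(I, Rational(1, 6))) = Add(Rational(-70, 3), Mul(Rational(1, 6), I)))
Add(294, Mul(Add(Add(Mul(-4, 3), -4), Mul(-1, Function('q')(-14))), Function('N')(2, 6))) = Add(294, Mul(Add(Add(Mul(-4, 3), -4), Mul(-1, -13)), Add(Rational(-70, 3), Mul(Rational(1, 6), 2)))) = Add(294, Mul(Add(Add(-12, -4), 13), Add(Rational(-70, 3), Rational(1, 3)))) = Add(294, Mul(Add(-16, 13), -23)) = Add(294, Mul(-3, -23)) = Add(294, 69) = 363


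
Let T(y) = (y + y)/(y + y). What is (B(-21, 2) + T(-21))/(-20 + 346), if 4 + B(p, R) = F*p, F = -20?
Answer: 417/326 ≈ 1.2791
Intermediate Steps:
T(y) = 1 (T(y) = (2*y)/((2*y)) = (2*y)*(1/(2*y)) = 1)
B(p, R) = -4 - 20*p
(B(-21, 2) + T(-21))/(-20 + 346) = ((-4 - 20*(-21)) + 1)/(-20 + 346) = ((-4 + 420) + 1)/326 = (416 + 1)*(1/326) = 417*(1/326) = 417/326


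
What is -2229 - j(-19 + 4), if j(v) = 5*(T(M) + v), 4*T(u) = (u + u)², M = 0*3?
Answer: -2154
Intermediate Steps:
M = 0
T(u) = u² (T(u) = (u + u)²/4 = (2*u)²/4 = (4*u²)/4 = u²)
j(v) = 5*v (j(v) = 5*(0² + v) = 5*(0 + v) = 5*v)
-2229 - j(-19 + 4) = -2229 - 5*(-19 + 4) = -2229 - 5*(-15) = -2229 - 1*(-75) = -2229 + 75 = -2154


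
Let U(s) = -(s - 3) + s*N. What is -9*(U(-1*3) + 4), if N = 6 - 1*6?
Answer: -90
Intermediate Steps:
N = 0 (N = 6 - 6 = 0)
U(s) = 3 - s (U(s) = -(s - 3) + s*0 = -(-3 + s) + 0 = (3 - s) + 0 = 3 - s)
-9*(U(-1*3) + 4) = -9*((3 - (-1)*3) + 4) = -9*((3 - 1*(-3)) + 4) = -9*((3 + 3) + 4) = -9*(6 + 4) = -9*10 = -90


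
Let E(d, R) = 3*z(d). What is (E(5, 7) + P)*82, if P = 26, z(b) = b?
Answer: 3362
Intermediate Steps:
E(d, R) = 3*d
(E(5, 7) + P)*82 = (3*5 + 26)*82 = (15 + 26)*82 = 41*82 = 3362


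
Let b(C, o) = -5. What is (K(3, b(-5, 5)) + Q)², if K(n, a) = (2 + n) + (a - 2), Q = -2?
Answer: 16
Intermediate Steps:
K(n, a) = a + n (K(n, a) = (2 + n) + (-2 + a) = a + n)
(K(3, b(-5, 5)) + Q)² = ((-5 + 3) - 2)² = (-2 - 2)² = (-4)² = 16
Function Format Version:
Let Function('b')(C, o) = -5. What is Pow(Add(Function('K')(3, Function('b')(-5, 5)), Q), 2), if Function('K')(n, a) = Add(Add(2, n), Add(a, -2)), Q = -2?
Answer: 16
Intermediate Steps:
Function('K')(n, a) = Add(a, n) (Function('K')(n, a) = Add(Add(2, n), Add(-2, a)) = Add(a, n))
Pow(Add(Function('K')(3, Function('b')(-5, 5)), Q), 2) = Pow(Add(Add(-5, 3), -2), 2) = Pow(Add(-2, -2), 2) = Pow(-4, 2) = 16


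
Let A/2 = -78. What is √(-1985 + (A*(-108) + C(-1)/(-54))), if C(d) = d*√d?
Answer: √(4815612 + 6*I)/18 ≈ 121.91 + 7.5949e-5*I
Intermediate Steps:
A = -156 (A = 2*(-78) = -156)
C(d) = d^(3/2)
√(-1985 + (A*(-108) + C(-1)/(-54))) = √(-1985 + (-156*(-108) + (-1)^(3/2)/(-54))) = √(-1985 + (16848 - I*(-1/54))) = √(-1985 + (16848 + I/54)) = √(14863 + I/54)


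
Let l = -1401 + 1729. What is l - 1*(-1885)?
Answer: 2213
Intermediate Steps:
l = 328
l - 1*(-1885) = 328 - 1*(-1885) = 328 + 1885 = 2213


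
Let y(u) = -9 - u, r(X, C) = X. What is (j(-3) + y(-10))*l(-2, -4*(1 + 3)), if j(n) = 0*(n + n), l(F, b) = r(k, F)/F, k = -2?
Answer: 1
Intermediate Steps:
l(F, b) = -2/F
j(n) = 0 (j(n) = 0*(2*n) = 0)
(j(-3) + y(-10))*l(-2, -4*(1 + 3)) = (0 + (-9 - 1*(-10)))*(-2/(-2)) = (0 + (-9 + 10))*(-2*(-½)) = (0 + 1)*1 = 1*1 = 1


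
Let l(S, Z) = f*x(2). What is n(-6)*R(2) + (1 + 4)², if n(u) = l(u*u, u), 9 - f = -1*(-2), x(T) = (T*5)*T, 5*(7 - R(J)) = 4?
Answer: 893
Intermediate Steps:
R(J) = 31/5 (R(J) = 7 - ⅕*4 = 7 - ⅘ = 31/5)
x(T) = 5*T² (x(T) = (5*T)*T = 5*T²)
f = 7 (f = 9 - (-1)*(-2) = 9 - 1*2 = 9 - 2 = 7)
l(S, Z) = 140 (l(S, Z) = 7*(5*2²) = 7*(5*4) = 7*20 = 140)
n(u) = 140
n(-6)*R(2) + (1 + 4)² = 140*(31/5) + (1 + 4)² = 868 + 5² = 868 + 25 = 893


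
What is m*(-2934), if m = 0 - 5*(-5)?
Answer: -73350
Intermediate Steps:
m = 25 (m = 0 + 25 = 25)
m*(-2934) = 25*(-2934) = -73350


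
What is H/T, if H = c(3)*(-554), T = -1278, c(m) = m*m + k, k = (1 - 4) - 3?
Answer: 277/213 ≈ 1.3005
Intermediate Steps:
k = -6 (k = -3 - 3 = -6)
c(m) = -6 + m² (c(m) = m*m - 6 = m² - 6 = -6 + m²)
H = -1662 (H = (-6 + 3²)*(-554) = (-6 + 9)*(-554) = 3*(-554) = -1662)
H/T = -1662/(-1278) = -1662*(-1/1278) = 277/213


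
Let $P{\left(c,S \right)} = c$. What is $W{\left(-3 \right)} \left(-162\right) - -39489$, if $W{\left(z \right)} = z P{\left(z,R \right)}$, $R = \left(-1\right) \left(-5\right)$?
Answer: $38031$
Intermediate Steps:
$R = 5$
$W{\left(z \right)} = z^{2}$ ($W{\left(z \right)} = z z = z^{2}$)
$W{\left(-3 \right)} \left(-162\right) - -39489 = \left(-3\right)^{2} \left(-162\right) - -39489 = 9 \left(-162\right) + 39489 = -1458 + 39489 = 38031$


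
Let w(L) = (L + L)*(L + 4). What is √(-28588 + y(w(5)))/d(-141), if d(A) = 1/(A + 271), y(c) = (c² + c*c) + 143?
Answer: 130*I*√12245 ≈ 14385.0*I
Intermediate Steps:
w(L) = 2*L*(4 + L) (w(L) = (2*L)*(4 + L) = 2*L*(4 + L))
y(c) = 143 + 2*c² (y(c) = (c² + c²) + 143 = 2*c² + 143 = 143 + 2*c²)
d(A) = 1/(271 + A)
√(-28588 + y(w(5)))/d(-141) = √(-28588 + (143 + 2*(2*5*(4 + 5))²))/(1/(271 - 141)) = √(-28588 + (143 + 2*(2*5*9)²))/(1/130) = √(-28588 + (143 + 2*90²))/(1/130) = √(-28588 + (143 + 2*8100))*130 = √(-28588 + (143 + 16200))*130 = √(-28588 + 16343)*130 = √(-12245)*130 = (I*√12245)*130 = 130*I*√12245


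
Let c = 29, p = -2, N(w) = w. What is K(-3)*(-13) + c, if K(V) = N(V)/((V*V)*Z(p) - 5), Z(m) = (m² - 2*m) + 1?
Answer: 2243/76 ≈ 29.513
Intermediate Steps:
Z(m) = 1 + m² - 2*m
K(V) = V/(-5 + 9*V²) (K(V) = V/((V*V)*(1 + (-2)² - 2*(-2)) - 5) = V/(V²*(1 + 4 + 4) - 5) = V/(V²*9 - 5) = V/(9*V² - 5) = V/(-5 + 9*V²))
K(-3)*(-13) + c = -3/(-5 + 9*(-3)²)*(-13) + 29 = -3/(-5 + 9*9)*(-13) + 29 = -3/(-5 + 81)*(-13) + 29 = -3/76*(-13) + 29 = 39/76 + 29 = 2243/76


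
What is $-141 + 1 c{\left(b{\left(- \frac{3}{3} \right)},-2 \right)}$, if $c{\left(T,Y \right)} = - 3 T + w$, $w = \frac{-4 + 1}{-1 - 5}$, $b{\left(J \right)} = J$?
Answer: $- \frac{275}{2} \approx -137.5$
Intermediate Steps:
$w = \frac{1}{2}$ ($w = - \frac{3}{-6} = \left(-3\right) \left(- \frac{1}{6}\right) = \frac{1}{2} \approx 0.5$)
$c{\left(T,Y \right)} = \frac{1}{2} - 3 T$ ($c{\left(T,Y \right)} = - 3 T + \frac{1}{2} = \frac{1}{2} - 3 T$)
$-141 + 1 c{\left(b{\left(- \frac{3}{3} \right)},-2 \right)} = -141 + 1 \left(\frac{1}{2} - 3 \left(- \frac{3}{3}\right)\right) = -141 + 1 \left(\frac{1}{2} - 3 \left(\left(-3\right) \frac{1}{3}\right)\right) = -141 + 1 \left(\frac{1}{2} - -3\right) = -141 + 1 \left(\frac{1}{2} + 3\right) = -141 + 1 \cdot \frac{7}{2} = -141 + \frac{7}{2} = - \frac{275}{2}$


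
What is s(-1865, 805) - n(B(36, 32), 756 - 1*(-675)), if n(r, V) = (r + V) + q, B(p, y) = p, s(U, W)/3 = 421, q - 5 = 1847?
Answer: -2056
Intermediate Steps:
q = 1852 (q = 5 + 1847 = 1852)
s(U, W) = 1263 (s(U, W) = 3*421 = 1263)
n(r, V) = 1852 + V + r (n(r, V) = (r + V) + 1852 = (V + r) + 1852 = 1852 + V + r)
s(-1865, 805) - n(B(36, 32), 756 - 1*(-675)) = 1263 - (1852 + (756 - 1*(-675)) + 36) = 1263 - (1852 + (756 + 675) + 36) = 1263 - (1852 + 1431 + 36) = 1263 - 1*3319 = 1263 - 3319 = -2056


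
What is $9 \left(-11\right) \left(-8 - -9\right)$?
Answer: $-99$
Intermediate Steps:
$9 \left(-11\right) \left(-8 - -9\right) = - 99 \left(-8 + 9\right) = \left(-99\right) 1 = -99$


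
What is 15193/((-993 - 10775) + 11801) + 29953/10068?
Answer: 51317191/110748 ≈ 463.37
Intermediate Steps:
15193/((-993 - 10775) + 11801) + 29953/10068 = 15193/(-11768 + 11801) + 29953*(1/10068) = 15193/33 + 29953/10068 = 51317191/110748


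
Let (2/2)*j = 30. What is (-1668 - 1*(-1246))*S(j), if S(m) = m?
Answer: -12660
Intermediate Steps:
j = 30
(-1668 - 1*(-1246))*S(j) = (-1668 - 1*(-1246))*30 = (-1668 + 1246)*30 = -422*30 = -12660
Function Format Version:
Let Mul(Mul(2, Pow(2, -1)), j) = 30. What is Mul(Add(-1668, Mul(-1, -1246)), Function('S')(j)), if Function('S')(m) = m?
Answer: -12660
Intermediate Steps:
j = 30
Mul(Add(-1668, Mul(-1, -1246)), Function('S')(j)) = Mul(Add(-1668, Mul(-1, -1246)), 30) = Mul(Add(-1668, 1246), 30) = Mul(-422, 30) = -12660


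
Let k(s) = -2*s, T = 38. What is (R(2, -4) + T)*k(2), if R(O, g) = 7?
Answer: -180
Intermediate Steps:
(R(2, -4) + T)*k(2) = (7 + 38)*(-2*2) = 45*(-4) = -180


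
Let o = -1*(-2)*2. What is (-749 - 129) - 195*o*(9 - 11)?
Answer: 682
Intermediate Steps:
o = 4 (o = 2*2 = 4)
(-749 - 129) - 195*o*(9 - 11) = (-749 - 129) - 780*(9 - 11) = -878 - 780*(-2) = -878 - 195*(-8) = -878 + 1560 = 682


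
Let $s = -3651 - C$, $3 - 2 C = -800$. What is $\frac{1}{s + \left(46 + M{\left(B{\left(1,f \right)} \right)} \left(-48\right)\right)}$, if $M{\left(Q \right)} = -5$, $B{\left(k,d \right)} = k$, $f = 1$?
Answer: $- \frac{2}{7533} \approx -0.0002655$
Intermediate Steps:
$C = \frac{803}{2}$ ($C = \frac{3}{2} - -400 = \frac{3}{2} + 400 = \frac{803}{2} \approx 401.5$)
$s = - \frac{8105}{2}$ ($s = -3651 - \frac{803}{2} = - \frac{8105}{2} \approx -4052.5$)
$\frac{1}{s + \left(46 + M{\left(B{\left(1,f \right)} \right)} \left(-48\right)\right)} = \frac{1}{- \frac{8105}{2} + \left(46 - -240\right)} = \frac{1}{- \frac{8105}{2} + \left(46 + 240\right)} = \frac{1}{- \frac{8105}{2} + 286} = \frac{1}{- \frac{7533}{2}} = - \frac{2}{7533}$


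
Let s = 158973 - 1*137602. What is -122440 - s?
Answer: -143811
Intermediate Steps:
s = 21371 (s = 158973 - 137602 = 21371)
-122440 - s = -122440 - 1*21371 = -122440 - 21371 = -143811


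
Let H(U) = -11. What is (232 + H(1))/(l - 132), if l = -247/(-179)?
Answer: -39559/23381 ≈ -1.6919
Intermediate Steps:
l = 247/179 (l = -247*(-1/179) = 247/179 ≈ 1.3799)
(232 + H(1))/(l - 132) = (232 - 11)/(247/179 - 132) = 221/(-23381/179) = 221*(-179/23381) = -39559/23381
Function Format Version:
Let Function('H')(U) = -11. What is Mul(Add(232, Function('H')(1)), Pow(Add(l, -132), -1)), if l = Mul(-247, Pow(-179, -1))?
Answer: Rational(-39559, 23381) ≈ -1.6919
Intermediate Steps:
l = Rational(247, 179) (l = Mul(-247, Rational(-1, 179)) = Rational(247, 179) ≈ 1.3799)
Mul(Add(232, Function('H')(1)), Pow(Add(l, -132), -1)) = Mul(Add(232, -11), Pow(Add(Rational(247, 179), -132), -1)) = Mul(221, Pow(Rational(-23381, 179), -1)) = Mul(221, Rational(-179, 23381)) = Rational(-39559, 23381)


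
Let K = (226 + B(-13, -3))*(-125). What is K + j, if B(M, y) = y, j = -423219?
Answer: -451094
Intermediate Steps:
K = -27875 (K = (226 - 3)*(-125) = 223*(-125) = -27875)
K + j = -27875 - 423219 = -451094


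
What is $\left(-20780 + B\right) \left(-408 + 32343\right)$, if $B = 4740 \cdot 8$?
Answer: $547365900$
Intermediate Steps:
$B = 37920$
$\left(-20780 + B\right) \left(-408 + 32343\right) = \left(-20780 + 37920\right) \left(-408 + 32343\right) = 17140 \cdot 31935 = 547365900$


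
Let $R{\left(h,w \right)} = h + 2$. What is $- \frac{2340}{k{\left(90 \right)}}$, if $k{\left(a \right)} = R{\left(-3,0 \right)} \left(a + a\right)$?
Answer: $13$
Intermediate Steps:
$R{\left(h,w \right)} = 2 + h$
$k{\left(a \right)} = - 2 a$ ($k{\left(a \right)} = \left(2 - 3\right) \left(a + a\right) = - 2 a$)
$- \frac{2340}{k{\left(90 \right)}} = - \frac{2340}{\left(-2\right) 90} = - \frac{2340}{-180} = \left(-2340\right) \left(- \frac{1}{180}\right) = 13$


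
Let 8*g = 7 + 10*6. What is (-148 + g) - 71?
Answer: -1685/8 ≈ -210.63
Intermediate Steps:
g = 67/8 (g = (7 + 10*6)/8 = (7 + 60)/8 = (1/8)*67 = 67/8 ≈ 8.3750)
(-148 + g) - 71 = (-148 + 67/8) - 71 = -1117/8 - 71 = -1685/8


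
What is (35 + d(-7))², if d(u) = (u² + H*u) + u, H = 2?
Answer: 3969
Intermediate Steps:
d(u) = u² + 3*u (d(u) = (u² + 2*u) + u = u² + 3*u)
(35 + d(-7))² = (35 - 7*(3 - 7))² = (35 - 7*(-4))² = (35 + 28)² = 63² = 3969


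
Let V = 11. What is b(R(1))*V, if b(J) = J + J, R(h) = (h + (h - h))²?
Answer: 22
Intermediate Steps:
R(h) = h² (R(h) = (h + 0)² = h²)
b(J) = 2*J
b(R(1))*V = (2*1²)*11 = (2*1)*11 = 2*11 = 22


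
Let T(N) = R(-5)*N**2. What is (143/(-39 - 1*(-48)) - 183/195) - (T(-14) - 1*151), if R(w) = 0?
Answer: 97081/585 ≈ 165.95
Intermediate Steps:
T(N) = 0 (T(N) = 0*N**2 = 0)
(143/(-39 - 1*(-48)) - 183/195) - (T(-14) - 1*151) = (143/(-39 - 1*(-48)) - 183/195) - (0 - 1*151) = (143/(-39 + 48) - 183*1/195) - (0 - 151) = (143/9 - 61/65) - 1*(-151) = (143*(1/9) - 61/65) + 151 = (143/9 - 61/65) + 151 = 8746/585 + 151 = 97081/585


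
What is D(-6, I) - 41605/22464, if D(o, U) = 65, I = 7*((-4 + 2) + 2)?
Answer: 1418555/22464 ≈ 63.148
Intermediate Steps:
I = 0 (I = 7*(-2 + 2) = 7*0 = 0)
D(-6, I) - 41605/22464 = 65 - 41605/22464 = 1418555/22464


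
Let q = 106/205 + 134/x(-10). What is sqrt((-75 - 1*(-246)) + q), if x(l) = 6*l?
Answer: sqrt(256109370)/1230 ≈ 13.011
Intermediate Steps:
q = -2111/1230 (q = 106/205 + 134/((6*(-10))) = 106*(1/205) + 134/(-60) = 106/205 + 134*(-1/60) = 106/205 - 67/30 = -2111/1230 ≈ -1.7163)
sqrt((-75 - 1*(-246)) + q) = sqrt((-75 - 1*(-246)) - 2111/1230) = sqrt((-75 + 246) - 2111/1230) = sqrt(171 - 2111/1230) = sqrt(208219/1230) = sqrt(256109370)/1230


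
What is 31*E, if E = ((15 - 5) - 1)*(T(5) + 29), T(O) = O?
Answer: 9486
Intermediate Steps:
E = 306 (E = ((15 - 5) - 1)*(5 + 29) = (10 - 1)*34 = 9*34 = 306)
31*E = 31*306 = 9486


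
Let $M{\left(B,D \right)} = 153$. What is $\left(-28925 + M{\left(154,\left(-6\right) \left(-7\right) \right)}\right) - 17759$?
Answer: $-46531$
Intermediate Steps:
$\left(-28925 + M{\left(154,\left(-6\right) \left(-7\right) \right)}\right) - 17759 = \left(-28925 + 153\right) - 17759 = -28772 - 17759 = -46531$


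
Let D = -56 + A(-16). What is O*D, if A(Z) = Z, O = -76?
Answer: 5472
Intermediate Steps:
D = -72 (D = -56 - 16 = -72)
O*D = -76*(-72) = 5472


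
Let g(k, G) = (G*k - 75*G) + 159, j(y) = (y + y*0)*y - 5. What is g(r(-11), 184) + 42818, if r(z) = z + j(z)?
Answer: 48497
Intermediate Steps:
j(y) = -5 + y² (j(y) = (y + 0)*y - 5 = y*y - 5 = y² - 5 = -5 + y²)
r(z) = -5 + z + z² (r(z) = z + (-5 + z²) = -5 + z + z²)
g(k, G) = 159 - 75*G + G*k (g(k, G) = (-75*G + G*k) + 159 = 159 - 75*G + G*k)
g(r(-11), 184) + 42818 = (159 - 75*184 + 184*(-5 - 11 + (-11)²)) + 42818 = (159 - 13800 + 184*(-5 - 11 + 121)) + 42818 = (159 - 13800 + 184*105) + 42818 = (159 - 13800 + 19320) + 42818 = 5679 + 42818 = 48497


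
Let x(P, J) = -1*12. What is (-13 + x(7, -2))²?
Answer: 625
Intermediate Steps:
x(P, J) = -12
(-13 + x(7, -2))² = (-13 - 12)² = (-25)² = 625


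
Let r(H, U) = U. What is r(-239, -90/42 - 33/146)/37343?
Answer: -2421/38164546 ≈ -6.3436e-5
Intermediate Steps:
r(-239, -90/42 - 33/146)/37343 = (-90/42 - 33/146)/37343 = (-90*1/42 - 33*1/146)*(1/37343) = (-15/7 - 33/146)*(1/37343) = -2421/1022*1/37343 = -2421/38164546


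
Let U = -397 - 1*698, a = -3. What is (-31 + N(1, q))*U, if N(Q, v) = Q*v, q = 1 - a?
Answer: 29565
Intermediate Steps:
q = 4 (q = 1 - 1*(-3) = 1 + 3 = 4)
U = -1095 (U = -397 - 698 = -1095)
(-31 + N(1, q))*U = (-31 + 1*4)*(-1095) = (-31 + 4)*(-1095) = -27*(-1095) = 29565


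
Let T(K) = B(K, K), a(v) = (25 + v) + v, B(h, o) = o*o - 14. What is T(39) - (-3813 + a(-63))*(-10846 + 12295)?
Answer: 5672893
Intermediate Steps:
B(h, o) = -14 + o² (B(h, o) = o² - 14 = -14 + o²)
a(v) = 25 + 2*v
T(K) = -14 + K²
T(39) - (-3813 + a(-63))*(-10846 + 12295) = (-14 + 39²) - (-3813 + (25 + 2*(-63)))*(-10846 + 12295) = (-14 + 1521) - (-3813 + (25 - 126))*1449 = 1507 - (-3813 - 101)*1449 = 1507 - (-3914)*1449 = 1507 - 1*(-5671386) = 1507 + 5671386 = 5672893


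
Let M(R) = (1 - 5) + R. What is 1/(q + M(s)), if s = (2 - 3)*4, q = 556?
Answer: 1/548 ≈ 0.0018248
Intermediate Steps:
s = -4 (s = -1*4 = -4)
M(R) = -4 + R
1/(q + M(s)) = 1/(556 + (-4 - 4)) = 1/(556 - 8) = 1/548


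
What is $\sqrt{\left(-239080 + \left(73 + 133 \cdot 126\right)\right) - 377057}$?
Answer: $i \sqrt{599306} \approx 774.15 i$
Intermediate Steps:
$\sqrt{\left(-239080 + \left(73 + 133 \cdot 126\right)\right) - 377057} = \sqrt{\left(-239080 + \left(73 + 16758\right)\right) - 377057} = \sqrt{\left(-239080 + 16831\right) - 377057} = \sqrt{-222249 - 377057} = \sqrt{-599306} = i \sqrt{599306}$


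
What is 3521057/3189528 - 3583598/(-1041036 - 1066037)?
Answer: 18849110297905/6720568331544 ≈ 2.8047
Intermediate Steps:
3521057/3189528 - 3583598/(-1041036 - 1066037) = 3521057*(1/3189528) - 3583598/(-2107073) = 3521057/3189528 - 3583598*(-1/2107073) = 3521057/3189528 + 3583598/2107073 = 18849110297905/6720568331544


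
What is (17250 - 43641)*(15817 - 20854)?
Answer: 132931467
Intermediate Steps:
(17250 - 43641)*(15817 - 20854) = -26391*(-5037) = 132931467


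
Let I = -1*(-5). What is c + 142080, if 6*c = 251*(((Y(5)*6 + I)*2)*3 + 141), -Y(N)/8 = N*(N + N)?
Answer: -906333/2 ≈ -4.5317e+5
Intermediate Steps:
I = 5
Y(N) = -16*N² (Y(N) = -8*N*(N + N) = -8*N*2*N = -16*N²)
c = -1190493/2 (c = (251*(((-16*5²*6 + 5)*2)*3 + 141))/6 = (251*(((-16*25*6 + 5)*2)*3 + 141))/6 = (251*(((-400*6 + 5)*2)*3 + 141))/6 = (251*(((-2400 + 5)*2)*3 + 141))/6 = (251*(-2395*2*3 + 141))/6 = (251*(-4790*3 + 141))/6 = (251*(-14370 + 141))/6 = (251*(-14229))/6 = (⅙)*(-3571479) = -1190493/2 ≈ -5.9525e+5)
c + 142080 = -1190493/2 + 142080 = -906333/2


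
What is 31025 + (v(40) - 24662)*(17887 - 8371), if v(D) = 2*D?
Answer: -233891287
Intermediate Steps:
31025 + (v(40) - 24662)*(17887 - 8371) = 31025 + (2*40 - 24662)*(17887 - 8371) = 31025 + (80 - 24662)*9516 = 31025 - 24582*9516 = 31025 - 233922312 = -233891287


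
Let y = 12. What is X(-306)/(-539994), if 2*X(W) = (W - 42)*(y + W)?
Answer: -1218/12857 ≈ -0.094734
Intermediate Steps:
X(W) = (-42 + W)*(12 + W)/2 (X(W) = ((W - 42)*(12 + W))/2 = ((-42 + W)*(12 + W))/2 = (-42 + W)*(12 + W)/2)
X(-306)/(-539994) = (-252 + (½)*(-306)² - 15*(-306))/(-539994) = (-252 + (½)*93636 + 4590)*(-1/539994) = (-252 + 46818 + 4590)*(-1/539994) = 51156*(-1/539994) = -1218/12857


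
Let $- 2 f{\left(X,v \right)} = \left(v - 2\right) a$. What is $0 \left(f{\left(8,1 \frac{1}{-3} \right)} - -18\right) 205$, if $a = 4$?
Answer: $0$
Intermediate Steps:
$f{\left(X,v \right)} = 4 - 2 v$ ($f{\left(X,v \right)} = - \frac{\left(v - 2\right) 4}{2} = - \frac{\left(-2 + v\right) 4}{2} = - \frac{-8 + 4 v}{2} = 4 - 2 v$)
$0 \left(f{\left(8,1 \frac{1}{-3} \right)} - -18\right) 205 = 0 \left(\left(4 - 2 \cdot 1 \frac{1}{-3}\right) - -18\right) 205 = 0 \left(\left(4 - 2 \cdot 1 \left(- \frac{1}{3}\right)\right) + 18\right) 205 = 0 \left(\left(4 - - \frac{2}{3}\right) + 18\right) 205 = 0 \left(\left(4 + \frac{2}{3}\right) + 18\right) 205 = 0 \left(\frac{14}{3} + 18\right) 205 = 0 \cdot \frac{68}{3} \cdot 205 = 0 \cdot 205 = 0$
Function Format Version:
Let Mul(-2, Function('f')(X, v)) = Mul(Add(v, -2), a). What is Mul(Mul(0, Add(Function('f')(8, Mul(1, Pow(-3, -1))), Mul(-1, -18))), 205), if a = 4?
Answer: 0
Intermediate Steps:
Function('f')(X, v) = Add(4, Mul(-2, v)) (Function('f')(X, v) = Mul(Rational(-1, 2), Mul(Add(v, -2), 4)) = Mul(Rational(-1, 2), Mul(Add(-2, v), 4)) = Mul(Rational(-1, 2), Add(-8, Mul(4, v))) = Add(4, Mul(-2, v)))
Mul(Mul(0, Add(Function('f')(8, Mul(1, Pow(-3, -1))), Mul(-1, -18))), 205) = Mul(Mul(0, Add(Add(4, Mul(-2, Mul(1, Pow(-3, -1)))), Mul(-1, -18))), 205) = Mul(Mul(0, Add(Add(4, Mul(-2, Mul(1, Rational(-1, 3)))), 18)), 205) = Mul(Mul(0, Add(Add(4, Mul(-2, Rational(-1, 3))), 18)), 205) = Mul(Mul(0, Add(Add(4, Rational(2, 3)), 18)), 205) = Mul(Mul(0, Add(Rational(14, 3), 18)), 205) = Mul(Mul(0, Rational(68, 3)), 205) = Mul(0, 205) = 0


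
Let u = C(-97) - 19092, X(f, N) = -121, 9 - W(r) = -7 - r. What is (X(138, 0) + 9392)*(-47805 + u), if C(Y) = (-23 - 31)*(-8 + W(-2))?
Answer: -623205891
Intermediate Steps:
W(r) = 16 + r (W(r) = 9 - (-7 - r) = 9 + (7 + r) = 16 + r)
C(Y) = -324 (C(Y) = (-23 - 31)*(-8 + (16 - 2)) = -54*(-8 + 14) = -54*6 = -324)
u = -19416 (u = -324 - 19092 = -19416)
(X(138, 0) + 9392)*(-47805 + u) = (-121 + 9392)*(-47805 - 19416) = 9271*(-67221) = -623205891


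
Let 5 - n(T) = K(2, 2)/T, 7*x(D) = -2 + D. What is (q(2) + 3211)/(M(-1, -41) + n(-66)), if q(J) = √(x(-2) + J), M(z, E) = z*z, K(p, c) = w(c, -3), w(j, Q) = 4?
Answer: 105963/200 + 33*√70/1400 ≈ 530.01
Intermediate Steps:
x(D) = -2/7 + D/7 (x(D) = (-2 + D)/7 = -2/7 + D/7)
K(p, c) = 4
M(z, E) = z²
q(J) = √(-4/7 + J) (q(J) = √((-2/7 + (⅐)*(-2)) + J) = √((-2/7 - 2/7) + J) = √(-4/7 + J))
n(T) = 5 - 4/T
(q(2) + 3211)/(M(-1, -41) + n(-66)) = (√(-28 + 49*2)/7 + 3211)/((-1)² + (5 - 4/(-66))) = (√(-28 + 98)/7 + 3211)/(1 + (5 - 4*(-1/66))) = (√70/7 + 3211)/(1 + (5 + 2/33)) = (3211 + √70/7)/(1 + 167/33) = (3211 + √70/7)/(200/33) = (3211 + √70/7)*(33/200) = 105963/200 + 33*√70/1400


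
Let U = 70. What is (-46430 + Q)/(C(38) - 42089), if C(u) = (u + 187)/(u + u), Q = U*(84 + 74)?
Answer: 2688120/3198539 ≈ 0.84042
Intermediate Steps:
Q = 11060 (Q = 70*(84 + 74) = 70*158 = 11060)
C(u) = (187 + u)/(2*u) (C(u) = (187 + u)/((2*u)) = (187 + u)*(1/(2*u)) = (187 + u)/(2*u))
(-46430 + Q)/(C(38) - 42089) = (-46430 + 11060)/((1/2)*(187 + 38)/38 - 42089) = -35370/((1/2)*(1/38)*225 - 42089) = -35370/(225/76 - 42089) = -35370/(-3198539/76) = -35370*(-76/3198539) = 2688120/3198539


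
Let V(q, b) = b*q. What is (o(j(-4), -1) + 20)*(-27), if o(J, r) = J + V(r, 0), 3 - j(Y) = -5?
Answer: -756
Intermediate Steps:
j(Y) = 8 (j(Y) = 3 - 1*(-5) = 3 + 5 = 8)
o(J, r) = J (o(J, r) = J + 0*r = J + 0 = J)
(o(j(-4), -1) + 20)*(-27) = (8 + 20)*(-27) = 28*(-27) = -756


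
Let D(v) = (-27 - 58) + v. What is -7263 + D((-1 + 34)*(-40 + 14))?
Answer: -8206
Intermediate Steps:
D(v) = -85 + v
-7263 + D((-1 + 34)*(-40 + 14)) = -7263 + (-85 + (-1 + 34)*(-40 + 14)) = -7263 + (-85 + 33*(-26)) = -7263 + (-85 - 858) = -7263 - 943 = -8206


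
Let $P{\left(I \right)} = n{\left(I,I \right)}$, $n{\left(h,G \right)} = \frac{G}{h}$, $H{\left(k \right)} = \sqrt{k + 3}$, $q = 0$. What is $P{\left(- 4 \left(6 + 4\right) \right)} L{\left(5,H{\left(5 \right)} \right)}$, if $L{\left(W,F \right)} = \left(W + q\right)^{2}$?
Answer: $25$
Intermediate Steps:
$H{\left(k \right)} = \sqrt{3 + k}$
$L{\left(W,F \right)} = W^{2}$ ($L{\left(W,F \right)} = \left(W + 0\right)^{2} = W^{2}$)
$P{\left(I \right)} = 1$ ($P{\left(I \right)} = \frac{I}{I} = 1$)
$P{\left(- 4 \left(6 + 4\right) \right)} L{\left(5,H{\left(5 \right)} \right)} = 1 \cdot 5^{2} = 1 \cdot 25 = 25$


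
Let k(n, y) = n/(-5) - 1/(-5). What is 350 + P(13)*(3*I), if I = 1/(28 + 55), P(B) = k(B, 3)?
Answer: 145214/415 ≈ 349.91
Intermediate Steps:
k(n, y) = 1/5 - n/5 (k(n, y) = n*(-1/5) - 1*(-1/5) = -n/5 + 1/5 = 1/5 - n/5)
P(B) = 1/5 - B/5
I = 1/83 ≈ 0.012048
350 + P(13)*(3*I) = 350 + (1/5 - 1/5*13)*(3*(1/83)) = 350 + (1/5 - 13/5)*(3/83) = 350 - 12/5*3/83 = 350 - 36/415 = 145214/415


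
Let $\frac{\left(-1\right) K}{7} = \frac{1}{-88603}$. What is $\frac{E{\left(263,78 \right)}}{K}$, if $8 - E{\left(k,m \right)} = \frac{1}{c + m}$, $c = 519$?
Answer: $\frac{423079325}{4179} \approx 1.0124 \cdot 10^{5}$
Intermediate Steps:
$E{\left(k,m \right)} = 8 - \frac{1}{519 + m}$
$K = \frac{7}{88603}$ ($K = - \frac{7}{-88603} = \left(-7\right) \left(- \frac{1}{88603}\right) = \frac{7}{88603} \approx 7.9004 \cdot 10^{-5}$)
$\frac{E{\left(263,78 \right)}}{K} = \frac{\frac{1}{519 + 78} \left(4151 + 8 \cdot 78\right)}{\frac{7}{88603}} = \frac{4151 + 624}{597} \cdot \frac{88603}{7} = \frac{1}{597} \cdot 4775 \cdot \frac{88603}{7} = \frac{4775}{597} \cdot \frac{88603}{7} = \frac{423079325}{4179}$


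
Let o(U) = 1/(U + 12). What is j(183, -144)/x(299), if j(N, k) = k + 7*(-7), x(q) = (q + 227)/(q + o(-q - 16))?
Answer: -8742514/79689 ≈ -109.71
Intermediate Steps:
o(U) = 1/(12 + U)
x(q) = (227 + q)/(q + 1/(-4 - q)) (x(q) = (q + 227)/(q + 1/(12 + (-q - 16))) = (227 + q)/(q + 1/(12 + (-16 - q))) = (227 + q)/(q + 1/(-4 - q)))
j(N, k) = -49 + k (j(N, k) = k - 49 = -49 + k)
j(183, -144)/x(299) = (-49 - 144)/(((4 + 299)*(227 + 299)/(-1 + 299*(4 + 299)))) = -193/(303*526/(-1 + 299*303)) = -193/(303*526/(-1 + 90597)) = -193/(303*526/90596) = -193/((1/90596)*303*526) = -193/79689/45298 = -193*45298/79689 = -8742514/79689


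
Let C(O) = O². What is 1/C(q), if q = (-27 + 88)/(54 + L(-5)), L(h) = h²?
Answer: 6241/3721 ≈ 1.6772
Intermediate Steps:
q = 61/79 (q = (-27 + 88)/(54 + (-5)²) = 61/(54 + 25) = 61/79 ≈ 0.77215)
1/C(q) = 1/((61/79)²) = 1/(3721/6241) = 6241/3721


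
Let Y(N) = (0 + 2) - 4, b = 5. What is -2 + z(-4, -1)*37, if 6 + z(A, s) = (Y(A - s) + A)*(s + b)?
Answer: -1112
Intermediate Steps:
Y(N) = -2 (Y(N) = 2 - 4 = -2)
z(A, s) = -6 + (-2 + A)*(5 + s) (z(A, s) = -6 + (-2 + A)*(s + 5) = -6 + (-2 + A)*(5 + s))
-2 + z(-4, -1)*37 = -2 + (-16 - 2*(-1) + 5*(-4) - 4*(-1))*37 = -2 + (-16 + 2 - 20 + 4)*37 = -2 - 30*37 = -2 - 1110 = -1112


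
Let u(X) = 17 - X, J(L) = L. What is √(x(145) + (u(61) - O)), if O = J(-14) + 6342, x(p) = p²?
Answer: √14653 ≈ 121.05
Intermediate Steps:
O = 6328 (O = -14 + 6342 = 6328)
√(x(145) + (u(61) - O)) = √(145² + ((17 - 1*61) - 1*6328)) = √(21025 + ((17 - 61) - 6328)) = √(21025 + (-44 - 6328)) = √(21025 - 6372) = √14653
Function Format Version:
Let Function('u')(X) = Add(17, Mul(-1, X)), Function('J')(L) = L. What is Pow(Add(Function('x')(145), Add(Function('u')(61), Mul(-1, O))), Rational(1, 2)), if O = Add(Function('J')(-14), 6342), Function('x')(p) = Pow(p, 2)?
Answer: Pow(14653, Rational(1, 2)) ≈ 121.05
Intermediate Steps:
O = 6328 (O = Add(-14, 6342) = 6328)
Pow(Add(Function('x')(145), Add(Function('u')(61), Mul(-1, O))), Rational(1, 2)) = Pow(Add(Pow(145, 2), Add(Add(17, Mul(-1, 61)), Mul(-1, 6328))), Rational(1, 2)) = Pow(Add(21025, Add(Add(17, -61), -6328)), Rational(1, 2)) = Pow(Add(21025, Add(-44, -6328)), Rational(1, 2)) = Pow(Add(21025, -6372), Rational(1, 2)) = Pow(14653, Rational(1, 2))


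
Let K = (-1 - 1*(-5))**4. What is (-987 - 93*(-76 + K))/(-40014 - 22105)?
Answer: 17727/62119 ≈ 0.28537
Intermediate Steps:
K = 256 (K = (-1 + 5)**4 = 4**4 = 256)
(-987 - 93*(-76 + K))/(-40014 - 22105) = (-987 - 93*(-76 + 256))/(-40014 - 22105) = (-987 - 93*180)/(-62119) = (-987 - 16740)*(-1/62119) = -17727*(-1/62119) = 17727/62119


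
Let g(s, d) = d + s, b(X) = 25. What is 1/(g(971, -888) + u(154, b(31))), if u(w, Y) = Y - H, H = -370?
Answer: 1/478 ≈ 0.0020920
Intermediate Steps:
u(w, Y) = 370 + Y (u(w, Y) = Y - 1*(-370) = Y + 370 = 370 + Y)
1/(g(971, -888) + u(154, b(31))) = 1/((-888 + 971) + (370 + 25)) = 1/(83 + 395) = 1/478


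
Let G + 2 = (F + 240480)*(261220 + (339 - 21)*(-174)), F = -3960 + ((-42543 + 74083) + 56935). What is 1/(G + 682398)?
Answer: 1/66913252956 ≈ 1.4945e-11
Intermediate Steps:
F = 84515 (F = -3960 + (31540 + 56935) = -3960 + 88475 = 84515)
G = 66912570558 (G = -2 + (84515 + 240480)*(261220 + (339 - 21)*(-174)) = -2 + 324995*(261220 + 318*(-174)) = -2 + 324995*(261220 - 55332) = -2 + 324995*205888 = -2 + 66912570560 = 66912570558)
1/(G + 682398) = 1/(66912570558 + 682398) = 1/66913252956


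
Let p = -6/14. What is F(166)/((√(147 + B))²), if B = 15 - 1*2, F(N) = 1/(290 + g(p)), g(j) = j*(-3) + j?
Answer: 7/325760 ≈ 2.1488e-5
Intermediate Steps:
p = -3/7 (p = -6*1/14 = -3/7 ≈ -0.42857)
g(j) = -2*j (g(j) = -3*j + j = -2*j)
F(N) = 7/2036 (F(N) = 1/(290 - 2*(-3/7)) = 1/(290 + 6/7) = 1/(2036/7) = 7/2036)
B = 13 (B = 15 - 2 = 13)
F(166)/((√(147 + B))²) = 7/(2036*((√(147 + 13))²)) = 7/(2036*((√160)²)) = 7/(2036*((4*√10)²)) = (7/2036)/160 = (7/2036)*(1/160) = 7/325760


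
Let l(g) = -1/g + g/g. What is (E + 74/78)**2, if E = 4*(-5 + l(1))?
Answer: 552049/1521 ≈ 362.95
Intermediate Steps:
l(g) = 1 - 1/g (l(g) = -1/g + 1 = 1 - 1/g)
E = -20 (E = 4*(-5 + (-1 + 1)/1) = 4*(-5 + 1*0) = 4*(-5 + 0) = 4*(-5) = -20)
(E + 74/78)**2 = (-20 + 74/78)**2 = (-20 + 74*(1/78))**2 = (-20 + 37/39)**2 = (-743/39)**2 = 552049/1521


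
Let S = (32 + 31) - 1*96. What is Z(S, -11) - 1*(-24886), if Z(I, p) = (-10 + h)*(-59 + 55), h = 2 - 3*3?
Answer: 24954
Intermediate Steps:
S = -33 (S = 63 - 96 = -33)
h = -7 (h = 2 - 9 = -7)
Z(I, p) = 68 (Z(I, p) = (-10 - 7)*(-59 + 55) = -17*(-4) = 68)
Z(S, -11) - 1*(-24886) = 68 - 1*(-24886) = 68 + 24886 = 24954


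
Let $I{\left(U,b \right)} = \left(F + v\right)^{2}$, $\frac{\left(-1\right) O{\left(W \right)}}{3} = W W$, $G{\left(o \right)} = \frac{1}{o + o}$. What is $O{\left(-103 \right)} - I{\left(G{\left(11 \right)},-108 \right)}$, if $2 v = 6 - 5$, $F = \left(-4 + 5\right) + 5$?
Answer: $- \frac{127477}{4} \approx -31869.0$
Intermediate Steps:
$F = 6$ ($F = 1 + 5 = 6$)
$v = \frac{1}{2}$ ($v = \frac{6 - 5}{2} = \frac{1}{2} \cdot 1 = \frac{1}{2} \approx 0.5$)
$G{\left(o \right)} = \frac{1}{2 o}$
$O{\left(W \right)} = - 3 W^{2}$ ($O{\left(W \right)} = - 3 W W = - 3 W^{2}$)
$I{\left(U,b \right)} = \frac{169}{4}$ ($I{\left(U,b \right)} = \left(6 + \frac{1}{2}\right)^{2} = \left(\frac{13}{2}\right)^{2} = \frac{169}{4}$)
$O{\left(-103 \right)} - I{\left(G{\left(11 \right)},-108 \right)} = - 3 \left(-103\right)^{2} - \frac{169}{4} = \left(-3\right) 10609 - \frac{169}{4} = -31827 - \frac{169}{4} = - \frac{127477}{4}$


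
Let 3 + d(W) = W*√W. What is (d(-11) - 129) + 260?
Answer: 128 - 11*I*√11 ≈ 128.0 - 36.483*I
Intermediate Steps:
d(W) = -3 + W^(3/2) (d(W) = -3 + W*√W = -3 + W^(3/2))
(d(-11) - 129) + 260 = ((-3 + (-11)^(3/2)) - 129) + 260 = ((-3 - 11*I*√11) - 129) + 260 = (-132 - 11*I*√11) + 260 = 128 - 11*I*√11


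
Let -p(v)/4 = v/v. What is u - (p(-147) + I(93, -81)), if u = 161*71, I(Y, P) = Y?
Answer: 11342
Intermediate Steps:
p(v) = -4 (p(v) = -4*v/v = -4*1 = -4)
u = 11431
u - (p(-147) + I(93, -81)) = 11431 - (-4 + 93) = 11431 - 1*89 = 11431 - 89 = 11342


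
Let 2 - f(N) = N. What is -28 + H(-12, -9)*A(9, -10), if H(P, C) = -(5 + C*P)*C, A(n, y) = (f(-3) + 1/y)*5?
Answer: 49777/2 ≈ 24889.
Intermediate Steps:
f(N) = 2 - N
A(n, y) = 25 + 5/y (A(n, y) = ((2 - 1*(-3)) + 1/y)*5 = ((2 + 3) + 1/y)*5 = (5 + 1/y)*5 = 25 + 5/y)
H(P, C) = -C*(5 + C*P)
-28 + H(-12, -9)*A(9, -10) = -28 + (-1*(-9)*(5 - 9*(-12)))*(25 + 5/(-10)) = -28 + (-1*(-9)*(5 + 108))*(25 + 5*(-⅒)) = -28 + (-1*(-9)*113)*(25 - ½) = -28 + 1017*(49/2) = -28 + 49833/2 = 49777/2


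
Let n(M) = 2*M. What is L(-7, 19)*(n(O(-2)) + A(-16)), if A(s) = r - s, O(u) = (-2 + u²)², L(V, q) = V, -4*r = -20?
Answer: -203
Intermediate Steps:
r = 5 (r = -¼*(-20) = 5)
A(s) = 5 - s
L(-7, 19)*(n(O(-2)) + A(-16)) = -7*(2*(-2 + (-2)²)² + (5 - 1*(-16))) = -7*(2*(-2 + 4)² + (5 + 16)) = -7*(2*2² + 21) = -7*(2*4 + 21) = -7*(8 + 21) = -7*29 = -203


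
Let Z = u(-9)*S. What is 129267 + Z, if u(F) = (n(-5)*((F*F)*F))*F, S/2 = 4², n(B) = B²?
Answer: 5378067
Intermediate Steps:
S = 32 (S = 2*4² = 2*16 = 32)
u(F) = 25*F⁴ (u(F) = ((-5)²*((F*F)*F))*F = (25*(F²*F))*F = (25*F³)*F = 25*F⁴)
Z = 5248800 (Z = (25*(-9)⁴)*32 = (25*6561)*32 = 164025*32 = 5248800)
129267 + Z = 129267 + 5248800 = 5378067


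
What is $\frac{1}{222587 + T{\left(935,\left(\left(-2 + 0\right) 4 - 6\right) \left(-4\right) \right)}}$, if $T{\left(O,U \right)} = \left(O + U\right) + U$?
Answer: $\frac{1}{223634} \approx 4.4716 \cdot 10^{-6}$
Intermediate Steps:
$T{\left(O,U \right)} = O + 2 U$
$\frac{1}{222587 + T{\left(935,\left(\left(-2 + 0\right) 4 - 6\right) \left(-4\right) \right)}} = \frac{1}{222587 + \left(935 + 2 \left(\left(-2 + 0\right) 4 - 6\right) \left(-4\right)\right)} = \frac{1}{222587 + \left(935 + 2 \left(\left(-2\right) 4 - 6\right) \left(-4\right)\right)} = \frac{1}{222587 + \left(935 + 2 \left(-8 - 6\right) \left(-4\right)\right)} = \frac{1}{222587 + \left(935 + 2 \left(\left(-14\right) \left(-4\right)\right)\right)} = \frac{1}{222587 + \left(935 + 2 \cdot 56\right)} = \frac{1}{222587 + \left(935 + 112\right)} = \frac{1}{222587 + 1047} = \frac{1}{223634}$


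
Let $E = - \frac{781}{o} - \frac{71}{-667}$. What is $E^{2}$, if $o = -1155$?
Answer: $\frac{3004355344}{4904901225} \approx 0.61252$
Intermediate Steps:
$E = \frac{54812}{70035}$ ($E = - \frac{781}{-1155} - \frac{71}{-667} = \left(-781\right) \left(- \frac{1}{1155}\right) - - \frac{71}{667} = \frac{71}{105} + \frac{71}{667} = \frac{54812}{70035} \approx 0.78264$)
$E^{2} = \left(\frac{54812}{70035}\right)^{2} = \frac{3004355344}{4904901225}$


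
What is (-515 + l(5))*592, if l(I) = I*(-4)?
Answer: -316720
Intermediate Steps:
l(I) = -4*I
(-515 + l(5))*592 = (-515 - 4*5)*592 = (-515 - 20)*592 = -535*592 = -316720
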